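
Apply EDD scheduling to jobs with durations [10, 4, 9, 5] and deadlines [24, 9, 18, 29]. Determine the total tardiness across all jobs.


Sort by due date (EDD order): [(4, 9), (9, 18), (10, 24), (5, 29)]
Compute completion times and tardiness:
  Job 1: p=4, d=9, C=4, tardiness=max(0,4-9)=0
  Job 2: p=9, d=18, C=13, tardiness=max(0,13-18)=0
  Job 3: p=10, d=24, C=23, tardiness=max(0,23-24)=0
  Job 4: p=5, d=29, C=28, tardiness=max(0,28-29)=0
Total tardiness = 0

0


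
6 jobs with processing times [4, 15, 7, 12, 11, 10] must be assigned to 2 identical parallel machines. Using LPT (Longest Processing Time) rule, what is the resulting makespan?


Sort jobs in decreasing order (LPT): [15, 12, 11, 10, 7, 4]
Assign each job to the least loaded machine:
  Machine 1: jobs [15, 10, 4], load = 29
  Machine 2: jobs [12, 11, 7], load = 30
Makespan = max load = 30

30


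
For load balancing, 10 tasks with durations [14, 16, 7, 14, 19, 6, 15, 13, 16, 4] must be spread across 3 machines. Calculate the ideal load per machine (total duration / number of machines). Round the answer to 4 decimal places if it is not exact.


Total processing time = 14 + 16 + 7 + 14 + 19 + 6 + 15 + 13 + 16 + 4 = 124
Number of machines = 3
Ideal balanced load = 124 / 3 = 41.3333

41.3333


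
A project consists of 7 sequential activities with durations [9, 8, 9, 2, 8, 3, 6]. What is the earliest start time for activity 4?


Activity 4 starts after activities 1 through 3 complete.
Predecessor durations: [9, 8, 9]
ES = 9 + 8 + 9 = 26

26


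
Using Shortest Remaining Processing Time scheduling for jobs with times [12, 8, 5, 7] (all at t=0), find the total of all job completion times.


Since all jobs arrive at t=0, SRPT equals SPT ordering.
SPT order: [5, 7, 8, 12]
Completion times:
  Job 1: p=5, C=5
  Job 2: p=7, C=12
  Job 3: p=8, C=20
  Job 4: p=12, C=32
Total completion time = 5 + 12 + 20 + 32 = 69

69


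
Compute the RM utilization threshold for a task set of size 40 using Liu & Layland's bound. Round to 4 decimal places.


Compute 2^(1/40) = 1.0174796921
Subtract 1: 1.0174796921 - 1 = 0.0174796921
Multiply by n: 40 * 0.0174796921 = 0.6991876840
Round to 4 dp: 0.6992

0.6992


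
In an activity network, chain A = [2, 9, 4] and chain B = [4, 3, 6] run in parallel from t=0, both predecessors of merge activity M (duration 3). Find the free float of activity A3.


ES(A3) = sum of predecessors on chain A = 11
EF(A3) = ES + duration = 11 + 4 = 15
Successor of A3 is M. ES(M) = max(sum(A), sum(B)) = max(15, 13) = 15
Free float = ES(successor) - EF(current) = 15 - 15 = 0

0


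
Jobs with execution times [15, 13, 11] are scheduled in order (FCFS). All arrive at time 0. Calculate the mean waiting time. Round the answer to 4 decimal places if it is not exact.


FCFS order (as given): [15, 13, 11]
Waiting times:
  Job 1: wait = 0
  Job 2: wait = 15
  Job 3: wait = 28
Sum of waiting times = 43
Average waiting time = 43/3 = 14.3333

14.3333


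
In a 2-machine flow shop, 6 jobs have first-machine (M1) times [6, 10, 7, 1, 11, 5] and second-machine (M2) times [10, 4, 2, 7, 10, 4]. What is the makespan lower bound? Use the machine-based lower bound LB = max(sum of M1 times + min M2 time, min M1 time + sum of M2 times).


LB1 = sum(M1 times) + min(M2 times) = 40 + 2 = 42
LB2 = min(M1 times) + sum(M2 times) = 1 + 37 = 38
Lower bound = max(LB1, LB2) = max(42, 38) = 42

42


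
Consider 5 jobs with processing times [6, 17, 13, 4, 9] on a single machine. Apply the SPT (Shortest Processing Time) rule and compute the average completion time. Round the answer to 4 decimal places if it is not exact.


Sort jobs by processing time (SPT order): [4, 6, 9, 13, 17]
Compute completion times sequentially:
  Job 1: processing = 4, completes at 4
  Job 2: processing = 6, completes at 10
  Job 3: processing = 9, completes at 19
  Job 4: processing = 13, completes at 32
  Job 5: processing = 17, completes at 49
Sum of completion times = 114
Average completion time = 114/5 = 22.8

22.8


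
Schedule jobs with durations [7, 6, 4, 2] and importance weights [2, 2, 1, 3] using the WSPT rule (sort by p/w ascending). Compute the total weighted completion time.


Compute p/w ratios and sort ascending (WSPT): [(2, 3), (6, 2), (7, 2), (4, 1)]
Compute weighted completion times:
  Job (p=2,w=3): C=2, w*C=3*2=6
  Job (p=6,w=2): C=8, w*C=2*8=16
  Job (p=7,w=2): C=15, w*C=2*15=30
  Job (p=4,w=1): C=19, w*C=1*19=19
Total weighted completion time = 71

71


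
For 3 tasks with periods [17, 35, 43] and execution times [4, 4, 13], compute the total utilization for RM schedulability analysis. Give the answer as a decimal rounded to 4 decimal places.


Compute individual utilizations (exact fractions):
  Task 1: C/T = 4/17 (approx. 0.2353)
  Task 2: C/T = 4/35 (approx. 0.1143)
  Task 3: C/T = 13/43 (approx. 0.3023)
Total utilization U = 4/17 + 4/35 + 13/43 = 16679/25585
Rounded to 4 decimal places: U = 0.6519
RM (Liu & Layland) bound for 3 tasks = 0.779763; compare with U = 16679/25585 (approx. 0.651905)
U <= bound, so schedulable by RM sufficient condition.

0.6519


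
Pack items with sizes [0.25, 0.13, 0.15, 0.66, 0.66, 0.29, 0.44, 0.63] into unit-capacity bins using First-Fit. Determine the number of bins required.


Place items sequentially using First-Fit:
  Item 0.25 -> new Bin 1
  Item 0.13 -> Bin 1 (now 0.38)
  Item 0.15 -> Bin 1 (now 0.53)
  Item 0.66 -> new Bin 2
  Item 0.66 -> new Bin 3
  Item 0.29 -> Bin 1 (now 0.82)
  Item 0.44 -> new Bin 4
  Item 0.63 -> new Bin 5
Total bins used = 5

5


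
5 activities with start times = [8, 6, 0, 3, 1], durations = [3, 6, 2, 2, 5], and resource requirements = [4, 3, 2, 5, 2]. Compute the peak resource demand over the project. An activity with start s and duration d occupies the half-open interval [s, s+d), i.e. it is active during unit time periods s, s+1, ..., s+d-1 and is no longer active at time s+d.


Each activity i is active on [start_i, start_i + duration_i).
Compute total resource usage per time slot:
  t=0: active resources = [2], total = 2
  t=1: active resources = [2, 2], total = 4
  t=2: active resources = [2], total = 2
  t=3: active resources = [5, 2], total = 7
  t=4: active resources = [5, 2], total = 7
  t=5: active resources = [2], total = 2
  t=6: active resources = [3], total = 3
  t=7: active resources = [3], total = 3
  t=8: active resources = [4, 3], total = 7
  t=9: active resources = [4, 3], total = 7
  t=10: active resources = [4, 3], total = 7
  t=11: active resources = [3], total = 3
Peak resource demand = 7

7


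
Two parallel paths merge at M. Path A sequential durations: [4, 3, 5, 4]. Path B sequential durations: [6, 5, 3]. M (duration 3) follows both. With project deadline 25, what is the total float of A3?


Forward pass: ES(A3) = sum of predecessors on chain A = 7
EF = ES + duration = 7 + 5 = 12
Backward pass: LF(M) = deadline = 25; LS(M) = 25 - 3 = 22
LF(A3) = LS(M) - sum(successors on chain A) = 22 - 4 = 18
LS = LF - duration = 18 - 5 = 13
Total float = LS - ES = 13 - 7 = 6

6


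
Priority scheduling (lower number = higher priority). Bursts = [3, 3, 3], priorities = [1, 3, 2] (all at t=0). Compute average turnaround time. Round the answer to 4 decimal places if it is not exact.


Sort by priority (ascending = highest first):
Order: [(1, 3), (2, 3), (3, 3)]
Completion times:
  Priority 1, burst=3, C=3
  Priority 2, burst=3, C=6
  Priority 3, burst=3, C=9
Average turnaround = 18/3 = 6.0

6.0


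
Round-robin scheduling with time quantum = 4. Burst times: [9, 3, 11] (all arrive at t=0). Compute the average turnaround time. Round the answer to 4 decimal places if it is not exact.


Time quantum = 4
Execution trace:
  J1 runs 4 units, time = 4
  J2 runs 3 units, time = 7
  J3 runs 4 units, time = 11
  J1 runs 4 units, time = 15
  J3 runs 4 units, time = 19
  J1 runs 1 units, time = 20
  J3 runs 3 units, time = 23
Finish times: [20, 7, 23]
Average turnaround = 50/3 = 16.6667

16.6667


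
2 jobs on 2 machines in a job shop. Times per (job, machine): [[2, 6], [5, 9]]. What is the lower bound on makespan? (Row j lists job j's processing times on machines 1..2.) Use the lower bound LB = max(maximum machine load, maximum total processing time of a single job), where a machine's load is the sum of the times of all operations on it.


Machine loads:
  Machine 1: 2 + 5 = 7
  Machine 2: 6 + 9 = 15
Max machine load = 15
Job totals:
  Job 1: 8
  Job 2: 14
Max job total = 14
Lower bound = max(15, 14) = 15

15


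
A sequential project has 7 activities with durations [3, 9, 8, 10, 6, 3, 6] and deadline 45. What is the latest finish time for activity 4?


LF(activity 4) = deadline - sum of successor durations
Successors: activities 5 through 7 with durations [6, 3, 6]
Sum of successor durations = 15
LF = 45 - 15 = 30

30


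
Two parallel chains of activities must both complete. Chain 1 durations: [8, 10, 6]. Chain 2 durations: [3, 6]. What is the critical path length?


Path A total = 8 + 10 + 6 = 24
Path B total = 3 + 6 = 9
Critical path = longest path = max(24, 9) = 24

24


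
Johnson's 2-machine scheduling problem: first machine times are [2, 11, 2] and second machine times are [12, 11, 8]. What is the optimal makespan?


Apply Johnson's rule:
  Group 1 (a <= b): [(1, 2, 12), (3, 2, 8), (2, 11, 11)]
  Group 2 (a > b): []
Optimal job order: [1, 3, 2]
Schedule:
  Job 1: M1 done at 2, M2 done at 14
  Job 3: M1 done at 4, M2 done at 22
  Job 2: M1 done at 15, M2 done at 33
Makespan = 33

33


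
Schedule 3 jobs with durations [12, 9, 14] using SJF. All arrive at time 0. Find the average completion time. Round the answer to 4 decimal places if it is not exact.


SJF order (ascending): [9, 12, 14]
Completion times:
  Job 1: burst=9, C=9
  Job 2: burst=12, C=21
  Job 3: burst=14, C=35
Average completion = 65/3 = 21.6667

21.6667


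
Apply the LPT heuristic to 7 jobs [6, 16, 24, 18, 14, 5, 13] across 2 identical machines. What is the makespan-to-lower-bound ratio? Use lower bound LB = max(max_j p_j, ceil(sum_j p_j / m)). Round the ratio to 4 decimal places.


LPT order: [24, 18, 16, 14, 13, 6, 5]
Machine loads after assignment: [49, 47]
LPT makespan = 49
Lower bound = max(max_job, ceil(total/2)) = max(24, 48) = 48
Ratio = 49 / 48 = 1.0208

1.0208


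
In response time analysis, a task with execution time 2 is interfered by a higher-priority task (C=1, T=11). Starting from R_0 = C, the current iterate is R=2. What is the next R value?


R_next = C + ceil(R_prev / T_hp) * C_hp
ceil(2 / 11) = ceil(0.1818) = 1
Interference = 1 * 1 = 1
R_next = 2 + 1 = 3

3


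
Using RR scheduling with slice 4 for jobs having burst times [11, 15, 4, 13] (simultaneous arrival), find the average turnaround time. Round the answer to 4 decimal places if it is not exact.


Time quantum = 4
Execution trace:
  J1 runs 4 units, time = 4
  J2 runs 4 units, time = 8
  J3 runs 4 units, time = 12
  J4 runs 4 units, time = 16
  J1 runs 4 units, time = 20
  J2 runs 4 units, time = 24
  J4 runs 4 units, time = 28
  J1 runs 3 units, time = 31
  J2 runs 4 units, time = 35
  J4 runs 4 units, time = 39
  J2 runs 3 units, time = 42
  J4 runs 1 units, time = 43
Finish times: [31, 42, 12, 43]
Average turnaround = 128/4 = 32.0

32.0


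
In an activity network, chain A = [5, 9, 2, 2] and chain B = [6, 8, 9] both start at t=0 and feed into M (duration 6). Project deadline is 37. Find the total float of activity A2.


Forward pass: ES(A2) = sum of predecessors on chain A = 5
EF = ES + duration = 5 + 9 = 14
Backward pass: LF(M) = deadline = 37; LS(M) = 37 - 6 = 31
LF(A2) = LS(M) - sum(successors on chain A) = 31 - 4 = 27
LS = LF - duration = 27 - 9 = 18
Total float = LS - ES = 18 - 5 = 13

13


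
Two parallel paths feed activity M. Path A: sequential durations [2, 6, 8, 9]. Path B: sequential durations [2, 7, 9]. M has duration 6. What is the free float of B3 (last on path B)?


ES(B3) = sum of predecessors on chain B = 9
EF(B3) = ES + duration = 9 + 9 = 18
Successor of B3 is M. ES(M) = max(sum(A), sum(B)) = max(25, 18) = 25
Free float = ES(successor) - EF(current) = 25 - 18 = 7

7


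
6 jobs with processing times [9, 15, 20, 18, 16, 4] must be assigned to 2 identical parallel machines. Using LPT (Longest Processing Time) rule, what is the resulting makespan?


Sort jobs in decreasing order (LPT): [20, 18, 16, 15, 9, 4]
Assign each job to the least loaded machine:
  Machine 1: jobs [20, 15, 4], load = 39
  Machine 2: jobs [18, 16, 9], load = 43
Makespan = max load = 43

43


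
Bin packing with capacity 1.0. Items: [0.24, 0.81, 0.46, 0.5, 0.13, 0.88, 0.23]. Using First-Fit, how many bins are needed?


Place items sequentially using First-Fit:
  Item 0.24 -> new Bin 1
  Item 0.81 -> new Bin 2
  Item 0.46 -> Bin 1 (now 0.7)
  Item 0.5 -> new Bin 3
  Item 0.13 -> Bin 1 (now 0.83)
  Item 0.88 -> new Bin 4
  Item 0.23 -> Bin 3 (now 0.73)
Total bins used = 4

4


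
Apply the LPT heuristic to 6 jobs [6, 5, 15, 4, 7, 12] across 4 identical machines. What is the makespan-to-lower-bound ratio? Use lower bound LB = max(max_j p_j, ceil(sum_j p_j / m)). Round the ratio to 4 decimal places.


LPT order: [15, 12, 7, 6, 5, 4]
Machine loads after assignment: [15, 12, 11, 11]
LPT makespan = 15
Lower bound = max(max_job, ceil(total/4)) = max(15, 13) = 15
Ratio = 15 / 15 = 1.0

1.0


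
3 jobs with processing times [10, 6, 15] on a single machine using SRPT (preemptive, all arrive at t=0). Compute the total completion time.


Since all jobs arrive at t=0, SRPT equals SPT ordering.
SPT order: [6, 10, 15]
Completion times:
  Job 1: p=6, C=6
  Job 2: p=10, C=16
  Job 3: p=15, C=31
Total completion time = 6 + 16 + 31 = 53

53


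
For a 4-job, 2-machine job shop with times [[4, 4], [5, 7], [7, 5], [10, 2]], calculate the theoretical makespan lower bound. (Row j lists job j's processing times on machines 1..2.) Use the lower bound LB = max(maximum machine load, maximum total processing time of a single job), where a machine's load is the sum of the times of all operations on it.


Machine loads:
  Machine 1: 4 + 5 + 7 + 10 = 26
  Machine 2: 4 + 7 + 5 + 2 = 18
Max machine load = 26
Job totals:
  Job 1: 8
  Job 2: 12
  Job 3: 12
  Job 4: 12
Max job total = 12
Lower bound = max(26, 12) = 26

26


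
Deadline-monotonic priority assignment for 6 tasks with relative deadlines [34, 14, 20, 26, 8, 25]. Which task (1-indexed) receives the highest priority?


Sort tasks by relative deadline (ascending):
  Task 5: deadline = 8
  Task 2: deadline = 14
  Task 3: deadline = 20
  Task 6: deadline = 25
  Task 4: deadline = 26
  Task 1: deadline = 34
Priority order (highest first): [5, 2, 3, 6, 4, 1]
Highest priority task = 5

5


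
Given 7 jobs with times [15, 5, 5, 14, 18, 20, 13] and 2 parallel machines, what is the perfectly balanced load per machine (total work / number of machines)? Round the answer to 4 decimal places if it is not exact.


Total processing time = 15 + 5 + 5 + 14 + 18 + 20 + 13 = 90
Number of machines = 2
Ideal balanced load = 90 / 2 = 45.0

45.0


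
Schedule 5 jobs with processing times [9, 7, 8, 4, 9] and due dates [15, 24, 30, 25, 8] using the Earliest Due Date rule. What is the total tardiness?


Sort by due date (EDD order): [(9, 8), (9, 15), (7, 24), (4, 25), (8, 30)]
Compute completion times and tardiness:
  Job 1: p=9, d=8, C=9, tardiness=max(0,9-8)=1
  Job 2: p=9, d=15, C=18, tardiness=max(0,18-15)=3
  Job 3: p=7, d=24, C=25, tardiness=max(0,25-24)=1
  Job 4: p=4, d=25, C=29, tardiness=max(0,29-25)=4
  Job 5: p=8, d=30, C=37, tardiness=max(0,37-30)=7
Total tardiness = 16

16


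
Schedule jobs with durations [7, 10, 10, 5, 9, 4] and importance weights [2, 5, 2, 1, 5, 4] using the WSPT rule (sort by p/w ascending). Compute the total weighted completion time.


Compute p/w ratios and sort ascending (WSPT): [(4, 4), (9, 5), (10, 5), (7, 2), (10, 2), (5, 1)]
Compute weighted completion times:
  Job (p=4,w=4): C=4, w*C=4*4=16
  Job (p=9,w=5): C=13, w*C=5*13=65
  Job (p=10,w=5): C=23, w*C=5*23=115
  Job (p=7,w=2): C=30, w*C=2*30=60
  Job (p=10,w=2): C=40, w*C=2*40=80
  Job (p=5,w=1): C=45, w*C=1*45=45
Total weighted completion time = 381

381


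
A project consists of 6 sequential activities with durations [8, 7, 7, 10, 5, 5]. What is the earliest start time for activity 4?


Activity 4 starts after activities 1 through 3 complete.
Predecessor durations: [8, 7, 7]
ES = 8 + 7 + 7 = 22

22


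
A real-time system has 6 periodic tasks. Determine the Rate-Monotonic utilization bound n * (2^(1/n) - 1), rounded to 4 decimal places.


Compute 2^(1/6) = 1.1224620483
Subtract 1: 1.1224620483 - 1 = 0.1224620483
Multiply by n: 6 * 0.1224620483 = 0.7347722898
Round to 4 dp: 0.7348

0.7348


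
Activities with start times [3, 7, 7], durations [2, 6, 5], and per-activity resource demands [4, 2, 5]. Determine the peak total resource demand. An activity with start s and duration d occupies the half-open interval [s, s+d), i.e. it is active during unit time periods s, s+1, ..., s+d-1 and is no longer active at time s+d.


Each activity i is active on [start_i, start_i + duration_i).
Compute total resource usage per time slot:
  t=0: active resources = [], total = 0
  t=1: active resources = [], total = 0
  t=2: active resources = [], total = 0
  t=3: active resources = [4], total = 4
  t=4: active resources = [4], total = 4
  t=5: active resources = [], total = 0
  t=6: active resources = [], total = 0
  t=7: active resources = [2, 5], total = 7
  t=8: active resources = [2, 5], total = 7
  t=9: active resources = [2, 5], total = 7
  t=10: active resources = [2, 5], total = 7
  t=11: active resources = [2, 5], total = 7
  t=12: active resources = [2], total = 2
Peak resource demand = 7

7


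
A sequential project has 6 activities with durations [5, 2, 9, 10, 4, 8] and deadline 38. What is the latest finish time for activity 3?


LF(activity 3) = deadline - sum of successor durations
Successors: activities 4 through 6 with durations [10, 4, 8]
Sum of successor durations = 22
LF = 38 - 22 = 16

16


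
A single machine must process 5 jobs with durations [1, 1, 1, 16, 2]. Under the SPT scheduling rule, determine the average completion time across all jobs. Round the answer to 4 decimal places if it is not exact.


Sort jobs by processing time (SPT order): [1, 1, 1, 2, 16]
Compute completion times sequentially:
  Job 1: processing = 1, completes at 1
  Job 2: processing = 1, completes at 2
  Job 3: processing = 1, completes at 3
  Job 4: processing = 2, completes at 5
  Job 5: processing = 16, completes at 21
Sum of completion times = 32
Average completion time = 32/5 = 6.4

6.4


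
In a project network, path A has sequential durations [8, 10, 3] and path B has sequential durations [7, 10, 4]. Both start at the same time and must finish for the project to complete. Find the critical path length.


Path A total = 8 + 10 + 3 = 21
Path B total = 7 + 10 + 4 = 21
Critical path = longest path = max(21, 21) = 21

21


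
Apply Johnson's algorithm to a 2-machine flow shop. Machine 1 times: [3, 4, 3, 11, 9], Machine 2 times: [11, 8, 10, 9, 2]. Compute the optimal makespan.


Apply Johnson's rule:
  Group 1 (a <= b): [(1, 3, 11), (3, 3, 10), (2, 4, 8)]
  Group 2 (a > b): [(4, 11, 9), (5, 9, 2)]
Optimal job order: [1, 3, 2, 4, 5]
Schedule:
  Job 1: M1 done at 3, M2 done at 14
  Job 3: M1 done at 6, M2 done at 24
  Job 2: M1 done at 10, M2 done at 32
  Job 4: M1 done at 21, M2 done at 41
  Job 5: M1 done at 30, M2 done at 43
Makespan = 43

43


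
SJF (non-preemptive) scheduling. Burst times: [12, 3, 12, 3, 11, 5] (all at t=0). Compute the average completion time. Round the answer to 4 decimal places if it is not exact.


SJF order (ascending): [3, 3, 5, 11, 12, 12]
Completion times:
  Job 1: burst=3, C=3
  Job 2: burst=3, C=6
  Job 3: burst=5, C=11
  Job 4: burst=11, C=22
  Job 5: burst=12, C=34
  Job 6: burst=12, C=46
Average completion = 122/6 = 20.3333

20.3333


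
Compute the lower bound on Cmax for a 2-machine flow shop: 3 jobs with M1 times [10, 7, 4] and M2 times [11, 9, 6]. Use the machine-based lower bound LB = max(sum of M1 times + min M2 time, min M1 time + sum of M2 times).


LB1 = sum(M1 times) + min(M2 times) = 21 + 6 = 27
LB2 = min(M1 times) + sum(M2 times) = 4 + 26 = 30
Lower bound = max(LB1, LB2) = max(27, 30) = 30

30


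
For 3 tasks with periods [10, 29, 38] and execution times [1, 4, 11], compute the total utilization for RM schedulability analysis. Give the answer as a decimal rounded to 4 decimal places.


Compute individual utilizations (exact fractions):
  Task 1: C/T = 1/10 (approx. 0.1)
  Task 2: C/T = 4/29 (approx. 0.1379)
  Task 3: C/T = 11/38 (approx. 0.2895)
Total utilization U = 1/10 + 4/29 + 11/38 = 1453/2755
Rounded to 4 decimal places: U = 0.5274
RM (Liu & Layland) bound for 3 tasks = 0.779763; compare with U = 1453/2755 (approx. 0.527405)
U <= bound, so schedulable by RM sufficient condition.

0.5274


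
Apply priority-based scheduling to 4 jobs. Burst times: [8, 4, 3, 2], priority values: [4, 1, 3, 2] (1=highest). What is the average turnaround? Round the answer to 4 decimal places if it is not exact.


Sort by priority (ascending = highest first):
Order: [(1, 4), (2, 2), (3, 3), (4, 8)]
Completion times:
  Priority 1, burst=4, C=4
  Priority 2, burst=2, C=6
  Priority 3, burst=3, C=9
  Priority 4, burst=8, C=17
Average turnaround = 36/4 = 9.0

9.0


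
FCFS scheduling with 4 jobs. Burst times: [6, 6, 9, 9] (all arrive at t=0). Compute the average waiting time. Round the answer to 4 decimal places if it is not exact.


FCFS order (as given): [6, 6, 9, 9]
Waiting times:
  Job 1: wait = 0
  Job 2: wait = 6
  Job 3: wait = 12
  Job 4: wait = 21
Sum of waiting times = 39
Average waiting time = 39/4 = 9.75

9.75


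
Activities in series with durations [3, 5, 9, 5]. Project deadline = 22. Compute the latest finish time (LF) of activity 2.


LF(activity 2) = deadline - sum of successor durations
Successors: activities 3 through 4 with durations [9, 5]
Sum of successor durations = 14
LF = 22 - 14 = 8

8


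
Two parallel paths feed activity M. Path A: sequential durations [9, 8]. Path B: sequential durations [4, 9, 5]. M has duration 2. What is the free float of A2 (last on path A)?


ES(A2) = sum of predecessors on chain A = 9
EF(A2) = ES + duration = 9 + 8 = 17
Successor of A2 is M. ES(M) = max(sum(A), sum(B)) = max(17, 18) = 18
Free float = ES(successor) - EF(current) = 18 - 17 = 1

1


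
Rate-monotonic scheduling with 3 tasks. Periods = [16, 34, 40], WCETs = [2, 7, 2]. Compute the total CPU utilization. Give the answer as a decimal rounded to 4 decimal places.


Compute individual utilizations (exact fractions):
  Task 1: C/T = 2/16 = 1/8 (approx. 0.125)
  Task 2: C/T = 7/34 (approx. 0.2059)
  Task 3: C/T = 2/40 = 1/20 (approx. 0.05)
Total utilization U = 1/8 + 7/34 + 1/20 = 259/680
Rounded to 4 decimal places: U = 0.3809
RM (Liu & Layland) bound for 3 tasks = 0.779763; compare with U = 259/680 (approx. 0.380882)
U <= bound, so schedulable by RM sufficient condition.

0.3809


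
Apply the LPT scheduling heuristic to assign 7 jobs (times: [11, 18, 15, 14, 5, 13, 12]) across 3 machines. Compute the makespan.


Sort jobs in decreasing order (LPT): [18, 15, 14, 13, 12, 11, 5]
Assign each job to the least loaded machine:
  Machine 1: jobs [18, 11], load = 29
  Machine 2: jobs [15, 12, 5], load = 32
  Machine 3: jobs [14, 13], load = 27
Makespan = max load = 32

32


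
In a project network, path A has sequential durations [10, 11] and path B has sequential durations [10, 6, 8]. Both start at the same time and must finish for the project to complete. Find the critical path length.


Path A total = 10 + 11 = 21
Path B total = 10 + 6 + 8 = 24
Critical path = longest path = max(21, 24) = 24

24


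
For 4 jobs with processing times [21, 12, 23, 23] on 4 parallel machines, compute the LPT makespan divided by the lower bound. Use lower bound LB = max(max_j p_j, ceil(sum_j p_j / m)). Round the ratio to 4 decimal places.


LPT order: [23, 23, 21, 12]
Machine loads after assignment: [23, 23, 21, 12]
LPT makespan = 23
Lower bound = max(max_job, ceil(total/4)) = max(23, 20) = 23
Ratio = 23 / 23 = 1.0

1.0


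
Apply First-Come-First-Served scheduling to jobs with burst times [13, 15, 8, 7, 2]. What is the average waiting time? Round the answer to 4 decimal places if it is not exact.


FCFS order (as given): [13, 15, 8, 7, 2]
Waiting times:
  Job 1: wait = 0
  Job 2: wait = 13
  Job 3: wait = 28
  Job 4: wait = 36
  Job 5: wait = 43
Sum of waiting times = 120
Average waiting time = 120/5 = 24.0

24.0


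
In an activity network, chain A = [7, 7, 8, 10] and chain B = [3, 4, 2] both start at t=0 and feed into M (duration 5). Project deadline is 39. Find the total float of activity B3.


Forward pass: ES(B3) = sum of predecessors on chain B = 7
EF = ES + duration = 7 + 2 = 9
Backward pass: LF(M) = deadline = 39; LS(M) = 39 - 5 = 34
LF(B3) = LS(M) - sum(successors on chain B) = 34 - 0 = 34
LS = LF - duration = 34 - 2 = 32
Total float = LS - ES = 32 - 7 = 25

25


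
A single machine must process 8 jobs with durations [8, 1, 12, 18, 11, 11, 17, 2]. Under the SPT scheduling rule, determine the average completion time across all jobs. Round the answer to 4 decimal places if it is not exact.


Sort jobs by processing time (SPT order): [1, 2, 8, 11, 11, 12, 17, 18]
Compute completion times sequentially:
  Job 1: processing = 1, completes at 1
  Job 2: processing = 2, completes at 3
  Job 3: processing = 8, completes at 11
  Job 4: processing = 11, completes at 22
  Job 5: processing = 11, completes at 33
  Job 6: processing = 12, completes at 45
  Job 7: processing = 17, completes at 62
  Job 8: processing = 18, completes at 80
Sum of completion times = 257
Average completion time = 257/8 = 32.125

32.125


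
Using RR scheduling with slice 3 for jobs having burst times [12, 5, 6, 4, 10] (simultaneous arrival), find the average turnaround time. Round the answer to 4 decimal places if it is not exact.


Time quantum = 3
Execution trace:
  J1 runs 3 units, time = 3
  J2 runs 3 units, time = 6
  J3 runs 3 units, time = 9
  J4 runs 3 units, time = 12
  J5 runs 3 units, time = 15
  J1 runs 3 units, time = 18
  J2 runs 2 units, time = 20
  J3 runs 3 units, time = 23
  J4 runs 1 units, time = 24
  J5 runs 3 units, time = 27
  J1 runs 3 units, time = 30
  J5 runs 3 units, time = 33
  J1 runs 3 units, time = 36
  J5 runs 1 units, time = 37
Finish times: [36, 20, 23, 24, 37]
Average turnaround = 140/5 = 28.0

28.0


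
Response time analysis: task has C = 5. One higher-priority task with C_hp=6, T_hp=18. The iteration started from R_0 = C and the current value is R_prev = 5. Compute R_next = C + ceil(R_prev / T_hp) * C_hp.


R_next = C + ceil(R_prev / T_hp) * C_hp
ceil(5 / 18) = ceil(0.2778) = 1
Interference = 1 * 6 = 6
R_next = 5 + 6 = 11

11


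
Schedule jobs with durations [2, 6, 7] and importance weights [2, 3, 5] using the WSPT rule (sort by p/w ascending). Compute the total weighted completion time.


Compute p/w ratios and sort ascending (WSPT): [(2, 2), (7, 5), (6, 3)]
Compute weighted completion times:
  Job (p=2,w=2): C=2, w*C=2*2=4
  Job (p=7,w=5): C=9, w*C=5*9=45
  Job (p=6,w=3): C=15, w*C=3*15=45
Total weighted completion time = 94

94


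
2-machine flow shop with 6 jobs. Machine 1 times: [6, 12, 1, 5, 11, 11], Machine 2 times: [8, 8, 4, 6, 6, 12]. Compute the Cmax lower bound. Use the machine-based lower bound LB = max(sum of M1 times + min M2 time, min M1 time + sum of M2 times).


LB1 = sum(M1 times) + min(M2 times) = 46 + 4 = 50
LB2 = min(M1 times) + sum(M2 times) = 1 + 44 = 45
Lower bound = max(LB1, LB2) = max(50, 45) = 50

50


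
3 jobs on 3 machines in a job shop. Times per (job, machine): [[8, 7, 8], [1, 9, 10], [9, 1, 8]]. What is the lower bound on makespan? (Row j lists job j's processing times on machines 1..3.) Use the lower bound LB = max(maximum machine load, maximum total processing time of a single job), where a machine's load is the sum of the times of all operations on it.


Machine loads:
  Machine 1: 8 + 1 + 9 = 18
  Machine 2: 7 + 9 + 1 = 17
  Machine 3: 8 + 10 + 8 = 26
Max machine load = 26
Job totals:
  Job 1: 23
  Job 2: 20
  Job 3: 18
Max job total = 23
Lower bound = max(26, 23) = 26

26


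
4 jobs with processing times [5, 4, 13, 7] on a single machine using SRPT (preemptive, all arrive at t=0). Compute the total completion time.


Since all jobs arrive at t=0, SRPT equals SPT ordering.
SPT order: [4, 5, 7, 13]
Completion times:
  Job 1: p=4, C=4
  Job 2: p=5, C=9
  Job 3: p=7, C=16
  Job 4: p=13, C=29
Total completion time = 4 + 9 + 16 + 29 = 58

58


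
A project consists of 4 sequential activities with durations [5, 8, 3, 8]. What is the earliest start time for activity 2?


Activity 2 starts after activities 1 through 1 complete.
Predecessor durations: [5]
ES = 5 = 5

5


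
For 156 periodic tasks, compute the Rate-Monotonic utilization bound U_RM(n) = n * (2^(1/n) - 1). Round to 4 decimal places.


Compute 2^(1/156) = 1.0044531370
Subtract 1: 1.0044531370 - 1 = 0.0044531370
Multiply by n: 156 * 0.0044531370 = 0.6946893720
Round to 4 dp: 0.6947

0.6947


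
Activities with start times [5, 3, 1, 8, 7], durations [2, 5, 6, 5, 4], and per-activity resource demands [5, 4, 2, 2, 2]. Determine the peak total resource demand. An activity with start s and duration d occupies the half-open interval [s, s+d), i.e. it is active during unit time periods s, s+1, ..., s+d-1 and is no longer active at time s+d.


Each activity i is active on [start_i, start_i + duration_i).
Compute total resource usage per time slot:
  t=0: active resources = [], total = 0
  t=1: active resources = [2], total = 2
  t=2: active resources = [2], total = 2
  t=3: active resources = [4, 2], total = 6
  t=4: active resources = [4, 2], total = 6
  t=5: active resources = [5, 4, 2], total = 11
  t=6: active resources = [5, 4, 2], total = 11
  t=7: active resources = [4, 2], total = 6
  t=8: active resources = [2, 2], total = 4
  t=9: active resources = [2, 2], total = 4
  t=10: active resources = [2, 2], total = 4
  t=11: active resources = [2], total = 2
  t=12: active resources = [2], total = 2
Peak resource demand = 11

11


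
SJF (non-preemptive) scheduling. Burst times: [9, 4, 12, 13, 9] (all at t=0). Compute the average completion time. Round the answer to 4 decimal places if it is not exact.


SJF order (ascending): [4, 9, 9, 12, 13]
Completion times:
  Job 1: burst=4, C=4
  Job 2: burst=9, C=13
  Job 3: burst=9, C=22
  Job 4: burst=12, C=34
  Job 5: burst=13, C=47
Average completion = 120/5 = 24.0

24.0


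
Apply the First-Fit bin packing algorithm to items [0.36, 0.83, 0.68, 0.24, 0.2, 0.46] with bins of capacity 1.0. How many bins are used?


Place items sequentially using First-Fit:
  Item 0.36 -> new Bin 1
  Item 0.83 -> new Bin 2
  Item 0.68 -> new Bin 3
  Item 0.24 -> Bin 1 (now 0.6)
  Item 0.2 -> Bin 1 (now 0.8)
  Item 0.46 -> new Bin 4
Total bins used = 4

4


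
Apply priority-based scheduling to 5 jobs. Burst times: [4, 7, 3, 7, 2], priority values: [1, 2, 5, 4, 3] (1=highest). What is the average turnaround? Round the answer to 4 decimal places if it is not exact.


Sort by priority (ascending = highest first):
Order: [(1, 4), (2, 7), (3, 2), (4, 7), (5, 3)]
Completion times:
  Priority 1, burst=4, C=4
  Priority 2, burst=7, C=11
  Priority 3, burst=2, C=13
  Priority 4, burst=7, C=20
  Priority 5, burst=3, C=23
Average turnaround = 71/5 = 14.2

14.2


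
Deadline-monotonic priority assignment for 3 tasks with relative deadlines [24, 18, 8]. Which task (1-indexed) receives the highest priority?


Sort tasks by relative deadline (ascending):
  Task 3: deadline = 8
  Task 2: deadline = 18
  Task 1: deadline = 24
Priority order (highest first): [3, 2, 1]
Highest priority task = 3

3


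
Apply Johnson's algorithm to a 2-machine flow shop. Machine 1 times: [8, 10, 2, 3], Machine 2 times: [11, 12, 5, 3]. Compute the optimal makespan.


Apply Johnson's rule:
  Group 1 (a <= b): [(3, 2, 5), (4, 3, 3), (1, 8, 11), (2, 10, 12)]
  Group 2 (a > b): []
Optimal job order: [3, 4, 1, 2]
Schedule:
  Job 3: M1 done at 2, M2 done at 7
  Job 4: M1 done at 5, M2 done at 10
  Job 1: M1 done at 13, M2 done at 24
  Job 2: M1 done at 23, M2 done at 36
Makespan = 36

36


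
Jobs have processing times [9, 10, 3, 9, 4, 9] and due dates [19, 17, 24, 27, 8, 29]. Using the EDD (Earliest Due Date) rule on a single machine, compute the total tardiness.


Sort by due date (EDD order): [(4, 8), (10, 17), (9, 19), (3, 24), (9, 27), (9, 29)]
Compute completion times and tardiness:
  Job 1: p=4, d=8, C=4, tardiness=max(0,4-8)=0
  Job 2: p=10, d=17, C=14, tardiness=max(0,14-17)=0
  Job 3: p=9, d=19, C=23, tardiness=max(0,23-19)=4
  Job 4: p=3, d=24, C=26, tardiness=max(0,26-24)=2
  Job 5: p=9, d=27, C=35, tardiness=max(0,35-27)=8
  Job 6: p=9, d=29, C=44, tardiness=max(0,44-29)=15
Total tardiness = 29

29


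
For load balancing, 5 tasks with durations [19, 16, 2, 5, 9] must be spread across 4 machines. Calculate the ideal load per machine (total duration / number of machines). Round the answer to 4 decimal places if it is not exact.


Total processing time = 19 + 16 + 2 + 5 + 9 = 51
Number of machines = 4
Ideal balanced load = 51 / 4 = 12.75

12.75


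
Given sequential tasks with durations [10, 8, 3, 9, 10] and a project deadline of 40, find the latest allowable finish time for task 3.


LF(activity 3) = deadline - sum of successor durations
Successors: activities 4 through 5 with durations [9, 10]
Sum of successor durations = 19
LF = 40 - 19 = 21

21


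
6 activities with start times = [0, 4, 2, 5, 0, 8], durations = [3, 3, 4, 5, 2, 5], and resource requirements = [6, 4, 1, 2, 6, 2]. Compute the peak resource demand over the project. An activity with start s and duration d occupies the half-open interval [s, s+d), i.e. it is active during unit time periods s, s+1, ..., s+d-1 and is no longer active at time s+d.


Each activity i is active on [start_i, start_i + duration_i).
Compute total resource usage per time slot:
  t=0: active resources = [6, 6], total = 12
  t=1: active resources = [6, 6], total = 12
  t=2: active resources = [6, 1], total = 7
  t=3: active resources = [1], total = 1
  t=4: active resources = [4, 1], total = 5
  t=5: active resources = [4, 1, 2], total = 7
  t=6: active resources = [4, 2], total = 6
  t=7: active resources = [2], total = 2
  t=8: active resources = [2, 2], total = 4
  t=9: active resources = [2, 2], total = 4
  t=10: active resources = [2], total = 2
  t=11: active resources = [2], total = 2
  t=12: active resources = [2], total = 2
Peak resource demand = 12

12


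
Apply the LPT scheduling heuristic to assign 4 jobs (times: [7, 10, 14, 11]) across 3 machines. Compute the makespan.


Sort jobs in decreasing order (LPT): [14, 11, 10, 7]
Assign each job to the least loaded machine:
  Machine 1: jobs [14], load = 14
  Machine 2: jobs [11], load = 11
  Machine 3: jobs [10, 7], load = 17
Makespan = max load = 17

17


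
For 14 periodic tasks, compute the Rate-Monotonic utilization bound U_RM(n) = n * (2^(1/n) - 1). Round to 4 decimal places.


Compute 2^(1/14) = 1.0507566387
Subtract 1: 1.0507566387 - 1 = 0.0507566387
Multiply by n: 14 * 0.0507566387 = 0.7105929418
Round to 4 dp: 0.7106

0.7106


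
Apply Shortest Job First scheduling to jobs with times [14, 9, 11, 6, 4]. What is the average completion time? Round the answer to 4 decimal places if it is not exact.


SJF order (ascending): [4, 6, 9, 11, 14]
Completion times:
  Job 1: burst=4, C=4
  Job 2: burst=6, C=10
  Job 3: burst=9, C=19
  Job 4: burst=11, C=30
  Job 5: burst=14, C=44
Average completion = 107/5 = 21.4

21.4


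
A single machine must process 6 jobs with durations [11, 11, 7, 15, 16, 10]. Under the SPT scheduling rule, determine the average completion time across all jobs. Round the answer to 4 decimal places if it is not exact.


Sort jobs by processing time (SPT order): [7, 10, 11, 11, 15, 16]
Compute completion times sequentially:
  Job 1: processing = 7, completes at 7
  Job 2: processing = 10, completes at 17
  Job 3: processing = 11, completes at 28
  Job 4: processing = 11, completes at 39
  Job 5: processing = 15, completes at 54
  Job 6: processing = 16, completes at 70
Sum of completion times = 215
Average completion time = 215/6 = 35.8333

35.8333


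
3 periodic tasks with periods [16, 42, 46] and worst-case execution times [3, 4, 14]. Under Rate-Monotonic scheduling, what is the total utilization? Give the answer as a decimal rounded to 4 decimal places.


Compute individual utilizations (exact fractions):
  Task 1: C/T = 3/16 (approx. 0.1875)
  Task 2: C/T = 4/42 = 2/21 (approx. 0.0952)
  Task 3: C/T = 14/46 = 7/23 (approx. 0.3043)
Total utilization U = 3/16 + 2/21 + 7/23 = 4537/7728
Rounded to 4 decimal places: U = 0.5871
RM (Liu & Layland) bound for 3 tasks = 0.779763; compare with U = 4537/7728 (approx. 0.587086)
U <= bound, so schedulable by RM sufficient condition.

0.5871


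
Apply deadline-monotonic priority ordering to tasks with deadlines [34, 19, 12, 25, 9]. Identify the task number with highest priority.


Sort tasks by relative deadline (ascending):
  Task 5: deadline = 9
  Task 3: deadline = 12
  Task 2: deadline = 19
  Task 4: deadline = 25
  Task 1: deadline = 34
Priority order (highest first): [5, 3, 2, 4, 1]
Highest priority task = 5

5


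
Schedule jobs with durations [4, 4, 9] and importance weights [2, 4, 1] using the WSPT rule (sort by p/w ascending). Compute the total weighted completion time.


Compute p/w ratios and sort ascending (WSPT): [(4, 4), (4, 2), (9, 1)]
Compute weighted completion times:
  Job (p=4,w=4): C=4, w*C=4*4=16
  Job (p=4,w=2): C=8, w*C=2*8=16
  Job (p=9,w=1): C=17, w*C=1*17=17
Total weighted completion time = 49

49


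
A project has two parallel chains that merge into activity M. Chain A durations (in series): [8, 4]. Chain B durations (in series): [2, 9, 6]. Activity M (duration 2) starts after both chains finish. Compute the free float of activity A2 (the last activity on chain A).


ES(A2) = sum of predecessors on chain A = 8
EF(A2) = ES + duration = 8 + 4 = 12
Successor of A2 is M. ES(M) = max(sum(A), sum(B)) = max(12, 17) = 17
Free float = ES(successor) - EF(current) = 17 - 12 = 5

5


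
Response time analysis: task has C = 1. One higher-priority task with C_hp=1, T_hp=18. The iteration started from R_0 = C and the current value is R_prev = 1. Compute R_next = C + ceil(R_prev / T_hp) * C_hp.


R_next = C + ceil(R_prev / T_hp) * C_hp
ceil(1 / 18) = ceil(0.0556) = 1
Interference = 1 * 1 = 1
R_next = 1 + 1 = 2

2


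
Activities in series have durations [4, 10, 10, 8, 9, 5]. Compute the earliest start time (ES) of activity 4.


Activity 4 starts after activities 1 through 3 complete.
Predecessor durations: [4, 10, 10]
ES = 4 + 10 + 10 = 24

24


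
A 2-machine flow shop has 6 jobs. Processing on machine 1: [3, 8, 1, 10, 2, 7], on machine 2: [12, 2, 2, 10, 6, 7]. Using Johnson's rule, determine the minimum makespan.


Apply Johnson's rule:
  Group 1 (a <= b): [(3, 1, 2), (5, 2, 6), (1, 3, 12), (6, 7, 7), (4, 10, 10)]
  Group 2 (a > b): [(2, 8, 2)]
Optimal job order: [3, 5, 1, 6, 4, 2]
Schedule:
  Job 3: M1 done at 1, M2 done at 3
  Job 5: M1 done at 3, M2 done at 9
  Job 1: M1 done at 6, M2 done at 21
  Job 6: M1 done at 13, M2 done at 28
  Job 4: M1 done at 23, M2 done at 38
  Job 2: M1 done at 31, M2 done at 40
Makespan = 40

40


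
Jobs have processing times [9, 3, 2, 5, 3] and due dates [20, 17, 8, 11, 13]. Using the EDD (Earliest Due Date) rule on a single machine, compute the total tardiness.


Sort by due date (EDD order): [(2, 8), (5, 11), (3, 13), (3, 17), (9, 20)]
Compute completion times and tardiness:
  Job 1: p=2, d=8, C=2, tardiness=max(0,2-8)=0
  Job 2: p=5, d=11, C=7, tardiness=max(0,7-11)=0
  Job 3: p=3, d=13, C=10, tardiness=max(0,10-13)=0
  Job 4: p=3, d=17, C=13, tardiness=max(0,13-17)=0
  Job 5: p=9, d=20, C=22, tardiness=max(0,22-20)=2
Total tardiness = 2

2
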